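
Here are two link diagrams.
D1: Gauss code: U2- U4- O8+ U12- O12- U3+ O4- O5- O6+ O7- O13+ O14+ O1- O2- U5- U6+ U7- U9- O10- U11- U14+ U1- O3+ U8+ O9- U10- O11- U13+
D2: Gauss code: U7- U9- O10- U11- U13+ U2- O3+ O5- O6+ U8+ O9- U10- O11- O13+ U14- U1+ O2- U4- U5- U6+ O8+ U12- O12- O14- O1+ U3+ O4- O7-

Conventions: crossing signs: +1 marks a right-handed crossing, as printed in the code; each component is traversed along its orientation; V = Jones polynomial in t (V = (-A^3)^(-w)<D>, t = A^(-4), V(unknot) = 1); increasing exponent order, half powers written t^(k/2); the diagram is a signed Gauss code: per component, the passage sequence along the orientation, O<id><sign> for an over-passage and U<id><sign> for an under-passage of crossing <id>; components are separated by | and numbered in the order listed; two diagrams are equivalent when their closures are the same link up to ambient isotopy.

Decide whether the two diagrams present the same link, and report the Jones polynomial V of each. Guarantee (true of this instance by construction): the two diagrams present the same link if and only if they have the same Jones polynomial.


equivalent: yes
V(D1) = t^-5 - 2t^-4 + 2t^-3 - 2t^-2 + 2t^-1 - 1 + t  (w -4, c 14, <D> = A^-16 - A^-12 + 2A^-8 - 2A^-4 + 2 - 2A^4 + A^8)
V(D2) = t^-5 - 2t^-4 + 2t^-3 - 2t^-2 + 2t^-1 - 1 + t  (w -4, c 14, <D> = A^-16 - A^-12 + 2A^-8 - 2A^-4 + 2 - 2A^4 + A^8)
why: Reidemeister moves carry D1 (14 crossings) to D2 (14)


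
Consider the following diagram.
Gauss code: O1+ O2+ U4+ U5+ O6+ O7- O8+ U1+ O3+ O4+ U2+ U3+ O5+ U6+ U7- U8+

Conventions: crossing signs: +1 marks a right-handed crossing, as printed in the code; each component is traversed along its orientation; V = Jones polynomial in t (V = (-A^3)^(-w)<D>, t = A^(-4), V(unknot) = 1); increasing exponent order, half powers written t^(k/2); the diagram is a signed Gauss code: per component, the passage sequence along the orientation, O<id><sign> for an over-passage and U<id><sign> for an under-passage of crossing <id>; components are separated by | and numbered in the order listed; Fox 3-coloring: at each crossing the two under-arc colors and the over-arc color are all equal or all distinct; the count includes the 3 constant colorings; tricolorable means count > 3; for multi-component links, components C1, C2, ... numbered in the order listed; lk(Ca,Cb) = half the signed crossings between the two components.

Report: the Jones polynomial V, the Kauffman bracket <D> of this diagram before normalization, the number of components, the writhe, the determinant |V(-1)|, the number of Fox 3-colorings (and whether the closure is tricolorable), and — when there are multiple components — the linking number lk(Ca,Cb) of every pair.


V = t^2 + t^4 - t^5 + t^6 - t^7
<D> = -A^-10 + A^-6 - A^-2 + A^2 + A^10 (w = +6)
1 component over 8 crossings, w = +6
3 Fox colorings among 3^8, |V(-1)| = 5: not tricolorable
why: w = +6 shifts under R1 moves; the (-A^3)^(-6) factor cancels that in V


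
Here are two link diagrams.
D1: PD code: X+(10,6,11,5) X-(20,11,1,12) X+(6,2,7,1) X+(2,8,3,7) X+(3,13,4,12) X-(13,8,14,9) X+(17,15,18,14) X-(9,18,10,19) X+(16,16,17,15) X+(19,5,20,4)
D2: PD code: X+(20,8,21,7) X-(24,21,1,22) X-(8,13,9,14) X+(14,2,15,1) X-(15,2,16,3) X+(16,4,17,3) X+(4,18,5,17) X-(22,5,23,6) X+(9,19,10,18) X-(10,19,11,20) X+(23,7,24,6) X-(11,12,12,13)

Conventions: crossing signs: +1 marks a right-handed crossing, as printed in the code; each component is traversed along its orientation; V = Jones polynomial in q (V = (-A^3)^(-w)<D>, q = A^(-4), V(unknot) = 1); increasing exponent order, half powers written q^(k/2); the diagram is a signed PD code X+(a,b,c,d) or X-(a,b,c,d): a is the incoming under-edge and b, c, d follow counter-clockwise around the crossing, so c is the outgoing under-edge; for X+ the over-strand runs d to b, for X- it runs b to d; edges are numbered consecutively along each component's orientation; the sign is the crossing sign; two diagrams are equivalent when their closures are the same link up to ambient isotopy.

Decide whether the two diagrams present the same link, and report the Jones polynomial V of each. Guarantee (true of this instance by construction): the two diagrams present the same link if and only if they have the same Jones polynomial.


equivalent: no
D1 (bracket -A^-8 + A^-4 - 1 + 2A^4 - A^8 + 2A^12 - A^16; 10 crossings at w = +4): V = -q^-1 + 2 - q + 2q^2 - q^3 + q^4 - q^5
D2 (bracket -A^-16 + A^-12 + A^-4; 12 crossings at w = 0): V = q + q^3 - q^4
key observation: V(q) takes 2 values over 2 diagrams, fixing the grouping


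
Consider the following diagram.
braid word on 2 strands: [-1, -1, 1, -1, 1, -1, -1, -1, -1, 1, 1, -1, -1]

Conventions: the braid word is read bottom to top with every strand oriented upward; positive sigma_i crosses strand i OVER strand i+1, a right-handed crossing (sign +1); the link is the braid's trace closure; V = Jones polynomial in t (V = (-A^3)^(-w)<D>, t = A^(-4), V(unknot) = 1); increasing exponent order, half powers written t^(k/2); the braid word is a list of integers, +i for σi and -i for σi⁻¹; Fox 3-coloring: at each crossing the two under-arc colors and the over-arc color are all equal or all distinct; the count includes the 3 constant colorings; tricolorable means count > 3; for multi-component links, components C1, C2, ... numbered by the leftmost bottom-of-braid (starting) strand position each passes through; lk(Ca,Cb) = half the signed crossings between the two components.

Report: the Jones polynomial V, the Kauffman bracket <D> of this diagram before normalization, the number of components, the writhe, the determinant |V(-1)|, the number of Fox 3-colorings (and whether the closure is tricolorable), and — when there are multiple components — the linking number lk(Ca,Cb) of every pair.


Jones polynomial: V(t) = -t^-7 + t^-6 - t^-5 + t^-4 + t^-2
<D> = -A^-7 - A + A^5 - A^9 + A^13; writhe -5
components 1, writhe -5 (13 crossings)
3-colorings: 3 of 3^13, det 5 — not tricolorable
note: det 5 = |V(-1)|; not divisible by 3, so not tricolorable


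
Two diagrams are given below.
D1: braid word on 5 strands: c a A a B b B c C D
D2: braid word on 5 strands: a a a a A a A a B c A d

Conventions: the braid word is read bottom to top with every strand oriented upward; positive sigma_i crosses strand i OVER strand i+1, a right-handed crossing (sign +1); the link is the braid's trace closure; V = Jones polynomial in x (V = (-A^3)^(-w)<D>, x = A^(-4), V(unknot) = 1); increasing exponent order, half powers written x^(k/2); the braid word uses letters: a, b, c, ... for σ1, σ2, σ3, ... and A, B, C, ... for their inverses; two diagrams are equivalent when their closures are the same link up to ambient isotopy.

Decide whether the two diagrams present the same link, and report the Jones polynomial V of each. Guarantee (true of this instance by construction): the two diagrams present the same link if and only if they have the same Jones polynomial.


equivalent: no
D1 (bracket 1; 10 crossings at w = 0): V = 1
V(D2) = x + x^3 - x^4  (w +4, c 12, <D> = -A^-4 + 1 + A^8)
key observation: 2 values of V(x) split the 2 diagrams


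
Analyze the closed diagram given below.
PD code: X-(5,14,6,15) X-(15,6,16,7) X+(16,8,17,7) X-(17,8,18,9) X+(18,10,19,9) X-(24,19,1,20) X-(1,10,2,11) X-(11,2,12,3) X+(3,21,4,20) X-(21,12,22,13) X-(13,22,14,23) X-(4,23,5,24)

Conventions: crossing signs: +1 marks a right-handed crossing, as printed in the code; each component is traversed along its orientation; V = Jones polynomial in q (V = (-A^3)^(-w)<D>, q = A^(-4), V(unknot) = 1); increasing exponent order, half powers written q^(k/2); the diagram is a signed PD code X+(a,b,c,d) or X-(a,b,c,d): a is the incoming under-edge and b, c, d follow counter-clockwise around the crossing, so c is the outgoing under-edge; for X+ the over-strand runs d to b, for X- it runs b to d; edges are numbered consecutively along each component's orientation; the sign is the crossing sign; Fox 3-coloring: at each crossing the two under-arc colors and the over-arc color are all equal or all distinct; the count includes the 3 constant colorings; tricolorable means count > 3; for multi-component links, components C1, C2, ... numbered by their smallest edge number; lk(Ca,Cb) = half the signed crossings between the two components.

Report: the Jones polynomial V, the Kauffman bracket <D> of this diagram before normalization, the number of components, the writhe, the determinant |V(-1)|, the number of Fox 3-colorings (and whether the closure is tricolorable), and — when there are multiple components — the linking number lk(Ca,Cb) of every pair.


Jones polynomial: V(q) = q^-8 - 2q^-7 + q^-6 - 2q^-5 + 2q^-4 + q^-2
<D> = A^-10 + 2A^-2 - 2A^2 + A^6 - 2A^10 + A^14; writhe -6
components 1, writhe -6 (12 crossings)
3-colorings: 27 of 3^12, det 9 — tricolorable
note: V spans 6 powers of q: at least 6 crossings in any diagram


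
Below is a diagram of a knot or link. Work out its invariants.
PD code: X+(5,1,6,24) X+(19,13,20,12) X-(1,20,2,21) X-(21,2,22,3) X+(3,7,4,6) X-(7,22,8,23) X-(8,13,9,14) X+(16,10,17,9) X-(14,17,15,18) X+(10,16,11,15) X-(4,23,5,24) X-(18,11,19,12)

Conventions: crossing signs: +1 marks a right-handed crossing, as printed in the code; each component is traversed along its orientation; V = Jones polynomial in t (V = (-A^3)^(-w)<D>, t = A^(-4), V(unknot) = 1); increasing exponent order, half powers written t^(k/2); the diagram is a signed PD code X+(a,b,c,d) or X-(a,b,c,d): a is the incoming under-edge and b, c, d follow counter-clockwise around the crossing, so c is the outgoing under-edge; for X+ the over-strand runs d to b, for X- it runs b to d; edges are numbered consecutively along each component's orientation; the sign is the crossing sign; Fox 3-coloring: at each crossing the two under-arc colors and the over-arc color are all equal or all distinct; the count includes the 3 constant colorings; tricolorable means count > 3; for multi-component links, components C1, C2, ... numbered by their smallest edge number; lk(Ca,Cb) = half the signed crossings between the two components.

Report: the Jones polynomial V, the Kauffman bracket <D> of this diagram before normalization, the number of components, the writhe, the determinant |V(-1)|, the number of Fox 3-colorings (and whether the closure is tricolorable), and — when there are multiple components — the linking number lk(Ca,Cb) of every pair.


V(t) = -t^-6 + 2t^-5 - 2t^-4 + 3t^-3 - 3t^-2 + 2t^-1 - 1 + t
bracket: A^-10 - A^-6 + 2A^-2 - 3A^2 + 3A^6 - 2A^10 + 2A^14 - A^18, w = -2
1 component, writhe -2, over 12 crossings
det 15, colorings 9 of 3^12 — tricolorable
observation: det 15 = |V(-1)|; divisible by 3, so tricolorable


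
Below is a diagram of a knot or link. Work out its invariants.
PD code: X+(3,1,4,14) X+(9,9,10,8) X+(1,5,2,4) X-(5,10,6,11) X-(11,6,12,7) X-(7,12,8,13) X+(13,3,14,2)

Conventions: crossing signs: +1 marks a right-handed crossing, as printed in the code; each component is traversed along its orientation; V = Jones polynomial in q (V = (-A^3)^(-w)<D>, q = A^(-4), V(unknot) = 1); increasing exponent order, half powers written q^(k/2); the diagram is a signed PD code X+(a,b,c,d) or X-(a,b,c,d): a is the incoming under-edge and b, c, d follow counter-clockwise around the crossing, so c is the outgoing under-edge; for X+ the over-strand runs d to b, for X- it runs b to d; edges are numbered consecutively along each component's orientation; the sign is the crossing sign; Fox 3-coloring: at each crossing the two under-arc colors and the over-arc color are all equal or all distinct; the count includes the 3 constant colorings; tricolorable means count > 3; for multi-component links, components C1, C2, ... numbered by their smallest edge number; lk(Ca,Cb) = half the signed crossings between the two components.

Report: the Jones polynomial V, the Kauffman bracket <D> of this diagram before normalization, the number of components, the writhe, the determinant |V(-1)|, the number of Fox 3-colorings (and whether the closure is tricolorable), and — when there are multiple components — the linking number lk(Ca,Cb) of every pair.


V = -q^-3 + q^-2 - q^-1 + 3 - q + q^2 - q^3
<D> = A^-9 - A^-5 + A^-1 - 3A^3 + A^7 - A^11 + A^15 (w = +1)
1 component over 7 crossings, w = +1
27 Fox colorings among 3^7, |V(-1)| = 9: tricolorable
why: the span of V is 6, forcing >= 6 crossings in any diagram


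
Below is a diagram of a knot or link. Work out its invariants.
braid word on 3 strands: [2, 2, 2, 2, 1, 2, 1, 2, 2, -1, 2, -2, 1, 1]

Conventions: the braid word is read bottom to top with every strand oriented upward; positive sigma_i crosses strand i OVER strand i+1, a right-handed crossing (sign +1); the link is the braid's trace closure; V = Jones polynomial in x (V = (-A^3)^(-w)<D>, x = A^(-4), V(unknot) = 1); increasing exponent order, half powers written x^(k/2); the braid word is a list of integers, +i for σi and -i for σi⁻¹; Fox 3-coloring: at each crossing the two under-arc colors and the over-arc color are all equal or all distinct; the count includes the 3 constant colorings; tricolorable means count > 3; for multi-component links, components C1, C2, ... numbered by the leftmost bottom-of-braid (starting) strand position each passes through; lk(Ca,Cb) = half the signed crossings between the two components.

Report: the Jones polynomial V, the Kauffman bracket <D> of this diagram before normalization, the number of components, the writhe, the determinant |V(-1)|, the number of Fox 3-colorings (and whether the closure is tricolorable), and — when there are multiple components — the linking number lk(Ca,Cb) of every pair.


Jones polynomial: V(x) = x^4 + x^6 - x^10
<D> = -A^-10 + A^6 + A^14; writhe +10
components 1, writhe +10 (14 crossings)
3-colorings: 3 of 3^14, det 1 — not tricolorable
note: the span of V is 6, forcing >= 6 crossings in any diagram


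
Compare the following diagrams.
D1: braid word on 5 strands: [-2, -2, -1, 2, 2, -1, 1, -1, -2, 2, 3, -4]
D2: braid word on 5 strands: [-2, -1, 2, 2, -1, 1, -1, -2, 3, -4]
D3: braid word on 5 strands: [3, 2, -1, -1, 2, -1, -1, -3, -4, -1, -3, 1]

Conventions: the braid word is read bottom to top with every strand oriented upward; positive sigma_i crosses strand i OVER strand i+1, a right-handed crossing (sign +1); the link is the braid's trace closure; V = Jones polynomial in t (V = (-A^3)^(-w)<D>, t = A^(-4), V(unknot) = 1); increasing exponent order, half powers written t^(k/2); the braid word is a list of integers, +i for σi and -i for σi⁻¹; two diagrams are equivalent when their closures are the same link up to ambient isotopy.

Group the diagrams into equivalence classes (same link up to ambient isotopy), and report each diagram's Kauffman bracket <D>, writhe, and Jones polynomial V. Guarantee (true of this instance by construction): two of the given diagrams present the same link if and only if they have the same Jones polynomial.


equivalence classes: {D1, D2} | {D3}
D1 (bracket 2A^-6 + A^2 + A^10; 12 crossings at w = -2): V = t^-4 + t^-2 + 2
V(D2) = t^-4 + t^-2 + 2  (w -2, c 10, <D> = 2A^-6 + A^2 + A^10)
D3 (bracket A^-16 - A^-12 + 3A^-8 - A^-4 + 3 - 2A^4 + A^8; 12 crossings at w = -4): V = t^-5 - 2t^-4 + 3t^-3 - t^-2 + 3t^-1 - 1 + t
key observation: 2 classes among 3 diagrams; unequal V(t) rules out equality


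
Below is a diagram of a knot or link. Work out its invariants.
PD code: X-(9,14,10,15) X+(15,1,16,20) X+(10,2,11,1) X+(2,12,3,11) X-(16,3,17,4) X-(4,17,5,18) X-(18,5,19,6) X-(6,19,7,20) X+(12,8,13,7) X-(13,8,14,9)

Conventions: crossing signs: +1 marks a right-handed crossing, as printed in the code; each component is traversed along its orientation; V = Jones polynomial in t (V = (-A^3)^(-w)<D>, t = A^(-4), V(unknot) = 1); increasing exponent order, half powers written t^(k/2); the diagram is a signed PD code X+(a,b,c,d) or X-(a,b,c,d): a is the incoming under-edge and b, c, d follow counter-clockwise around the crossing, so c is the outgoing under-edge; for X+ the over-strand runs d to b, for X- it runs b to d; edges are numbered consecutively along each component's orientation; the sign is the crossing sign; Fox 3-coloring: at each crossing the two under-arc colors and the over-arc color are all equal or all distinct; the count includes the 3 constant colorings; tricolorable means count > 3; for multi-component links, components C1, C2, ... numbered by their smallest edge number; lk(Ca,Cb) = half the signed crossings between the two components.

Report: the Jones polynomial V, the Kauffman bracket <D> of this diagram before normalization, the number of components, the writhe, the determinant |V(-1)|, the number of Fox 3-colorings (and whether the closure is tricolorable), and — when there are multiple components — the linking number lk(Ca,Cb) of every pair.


Jones polynomial: V(t) = t^-5 - 2t^-4 + 2t^-3 - 2t^-2 + 2t^-1 - 1 + t
<D> = A^-10 - A^-6 + 2A^-2 - 2A^2 + 2A^6 - 2A^10 + A^14; writhe -2
components 1, writhe -2 (10 crossings)
3-colorings: 3 of 3^10, det 11 — not tricolorable
note: V spans 6 powers of t: at least 6 crossings in any diagram


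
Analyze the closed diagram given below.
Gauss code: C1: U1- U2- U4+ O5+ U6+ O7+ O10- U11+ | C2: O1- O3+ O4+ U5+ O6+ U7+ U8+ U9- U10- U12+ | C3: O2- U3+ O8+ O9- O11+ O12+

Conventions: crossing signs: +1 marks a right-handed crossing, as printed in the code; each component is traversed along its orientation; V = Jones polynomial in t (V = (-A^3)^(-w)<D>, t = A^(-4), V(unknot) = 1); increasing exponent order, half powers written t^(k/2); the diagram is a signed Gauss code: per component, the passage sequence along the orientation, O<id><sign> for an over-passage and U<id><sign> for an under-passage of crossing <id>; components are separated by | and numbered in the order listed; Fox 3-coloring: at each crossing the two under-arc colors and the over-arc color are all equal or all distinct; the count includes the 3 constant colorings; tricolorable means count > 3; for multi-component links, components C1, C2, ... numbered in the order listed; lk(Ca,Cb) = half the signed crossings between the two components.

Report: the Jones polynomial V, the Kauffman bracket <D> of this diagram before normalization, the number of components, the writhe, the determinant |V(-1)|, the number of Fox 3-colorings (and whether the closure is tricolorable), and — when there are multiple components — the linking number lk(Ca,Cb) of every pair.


Jones polynomial: V(t) = t + 2t^3 + t^5
<D> = A^-8 + 2 + A^8; writhe +4
components 3, writhe +4 (12 crossings)
linking number lk(C1,C2) = +1
lk(C1,C3): 0
lk(C2,C3) = +1
3-colorings: 3 of 3^12, det 4 — not tricolorable
note: w = +4 shifts under R1 moves; the (-A^3)^(-4) factor cancels that in V


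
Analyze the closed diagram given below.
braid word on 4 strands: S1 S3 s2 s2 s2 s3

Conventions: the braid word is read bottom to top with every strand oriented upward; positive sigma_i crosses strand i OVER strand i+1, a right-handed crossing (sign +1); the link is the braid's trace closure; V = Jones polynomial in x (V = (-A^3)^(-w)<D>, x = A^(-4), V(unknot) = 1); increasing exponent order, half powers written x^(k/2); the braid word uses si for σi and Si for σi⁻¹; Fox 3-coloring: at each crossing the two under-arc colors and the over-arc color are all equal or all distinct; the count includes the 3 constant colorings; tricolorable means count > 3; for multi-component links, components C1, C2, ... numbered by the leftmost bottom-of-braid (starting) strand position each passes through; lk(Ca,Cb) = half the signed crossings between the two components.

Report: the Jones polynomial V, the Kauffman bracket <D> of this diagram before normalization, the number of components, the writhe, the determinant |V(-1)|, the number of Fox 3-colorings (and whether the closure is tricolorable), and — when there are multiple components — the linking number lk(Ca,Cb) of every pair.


Jones polynomial: V(x) = -x^(1/2) - x^(3/2) - x^(5/2) + x^(9/2)
<D> = A^-12 - A^-4 - 1 - A^4; writhe +2
components 2, writhe +2 (6 crossings)
linking number lk(C1,C2) = 0
3-colorings: 27 of 3^6, det 0 — tricolorable
note: w = +2 shifts under R1 moves; the (-A^3)^(-2) factor cancels that in V


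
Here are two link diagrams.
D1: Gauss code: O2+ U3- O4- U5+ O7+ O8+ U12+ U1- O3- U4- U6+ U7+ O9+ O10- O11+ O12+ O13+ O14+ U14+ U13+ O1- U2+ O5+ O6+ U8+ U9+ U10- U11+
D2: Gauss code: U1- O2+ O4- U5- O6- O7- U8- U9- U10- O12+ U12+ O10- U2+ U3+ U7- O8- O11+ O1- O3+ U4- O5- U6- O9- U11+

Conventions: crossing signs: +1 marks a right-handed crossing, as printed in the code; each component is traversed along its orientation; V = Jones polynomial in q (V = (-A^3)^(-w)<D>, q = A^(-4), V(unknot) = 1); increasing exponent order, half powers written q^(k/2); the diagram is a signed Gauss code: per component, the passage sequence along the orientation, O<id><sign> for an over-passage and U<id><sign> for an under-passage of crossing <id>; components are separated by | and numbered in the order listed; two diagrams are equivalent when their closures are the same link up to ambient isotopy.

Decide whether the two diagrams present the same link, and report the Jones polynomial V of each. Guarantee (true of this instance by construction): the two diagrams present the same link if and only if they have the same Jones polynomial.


equivalent: no
D1 (bracket -A^-6 + A^-2 - A^2 + 2A^6 - A^10 + A^14; 14 crossings at w = +6): V = q - q^2 + 2q^3 - q^4 + q^5 - q^6
V(D2) = -q^-4 + q^-3 + q^-1  [12 crossings, <D> = A^-8 + 1 - A^4, w = -4]
observation: 2 classes among 2 diagrams; unequal V(q) rules out equality


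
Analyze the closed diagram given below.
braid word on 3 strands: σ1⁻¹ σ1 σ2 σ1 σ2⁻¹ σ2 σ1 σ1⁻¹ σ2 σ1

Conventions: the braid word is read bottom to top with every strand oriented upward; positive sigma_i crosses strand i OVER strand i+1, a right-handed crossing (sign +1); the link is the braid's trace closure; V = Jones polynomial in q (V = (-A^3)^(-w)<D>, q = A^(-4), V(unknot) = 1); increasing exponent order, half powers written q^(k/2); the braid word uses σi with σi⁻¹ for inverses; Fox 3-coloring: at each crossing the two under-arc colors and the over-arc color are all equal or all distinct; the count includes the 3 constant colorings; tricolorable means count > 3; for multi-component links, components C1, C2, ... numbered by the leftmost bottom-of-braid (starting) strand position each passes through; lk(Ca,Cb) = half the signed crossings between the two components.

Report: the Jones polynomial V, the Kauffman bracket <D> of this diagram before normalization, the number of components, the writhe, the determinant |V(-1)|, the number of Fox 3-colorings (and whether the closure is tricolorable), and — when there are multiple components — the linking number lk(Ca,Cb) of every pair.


V(q) = q + q^3 - q^4
bracket: -A^-4 + 1 + A^8, w = +4
1 component, writhe +4, over 10 crossings
det 3, colorings 9 of 3^10 — tricolorable
observation: the span of V is 3, forcing >= 3 crossings in any diagram


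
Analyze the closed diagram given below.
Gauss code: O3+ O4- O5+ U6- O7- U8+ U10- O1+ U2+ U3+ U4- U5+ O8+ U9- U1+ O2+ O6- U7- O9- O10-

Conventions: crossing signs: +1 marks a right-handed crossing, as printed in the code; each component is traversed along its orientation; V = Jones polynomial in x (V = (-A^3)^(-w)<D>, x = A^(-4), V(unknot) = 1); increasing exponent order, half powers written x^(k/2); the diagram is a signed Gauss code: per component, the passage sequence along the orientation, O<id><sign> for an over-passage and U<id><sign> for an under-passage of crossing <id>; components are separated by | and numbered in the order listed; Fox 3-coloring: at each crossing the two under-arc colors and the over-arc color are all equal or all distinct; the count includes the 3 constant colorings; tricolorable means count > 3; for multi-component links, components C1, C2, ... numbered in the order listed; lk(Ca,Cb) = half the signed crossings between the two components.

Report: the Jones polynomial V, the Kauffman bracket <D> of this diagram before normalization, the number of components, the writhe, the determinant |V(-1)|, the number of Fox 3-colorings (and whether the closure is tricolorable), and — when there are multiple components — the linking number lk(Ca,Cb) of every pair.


V(x) = -x^-3 + x^-2 - x^-1 + 3 - x + x^2 - x^3
bracket: -A^-12 + A^-8 - A^-4 + 3 - A^4 + A^8 - A^12, w = 0
1 component, writhe 0, over 10 crossings
det 9, colorings 27 of 3^10 — tricolorable
observation: det 9 = |V(-1)|; divisible by 3, so tricolorable


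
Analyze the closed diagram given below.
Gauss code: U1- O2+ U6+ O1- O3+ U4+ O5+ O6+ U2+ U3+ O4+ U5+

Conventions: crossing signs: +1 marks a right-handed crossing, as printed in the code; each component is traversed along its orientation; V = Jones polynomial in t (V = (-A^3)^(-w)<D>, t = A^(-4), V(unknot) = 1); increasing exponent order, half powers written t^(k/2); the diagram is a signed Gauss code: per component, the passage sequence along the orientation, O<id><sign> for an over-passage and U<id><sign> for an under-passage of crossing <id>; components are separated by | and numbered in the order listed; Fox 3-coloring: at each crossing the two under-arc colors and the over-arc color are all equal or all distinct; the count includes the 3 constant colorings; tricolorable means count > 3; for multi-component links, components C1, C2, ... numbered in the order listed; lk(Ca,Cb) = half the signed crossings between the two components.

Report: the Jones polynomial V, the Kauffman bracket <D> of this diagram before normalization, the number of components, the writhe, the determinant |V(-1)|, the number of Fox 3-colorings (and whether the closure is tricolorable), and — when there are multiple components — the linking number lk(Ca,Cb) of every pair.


Jones polynomial: V(t) = t - t^2 + 2t^3 - t^4 + t^5 - t^6
<D> = -A^-12 + A^-8 - A^-4 + 2 - A^4 + A^8; writhe +4
components 1, writhe +4 (6 crossings)
3-colorings: 3 of 3^6, det 7 — not tricolorable
note: det 7 = |V(-1)|; not divisible by 3, so not tricolorable


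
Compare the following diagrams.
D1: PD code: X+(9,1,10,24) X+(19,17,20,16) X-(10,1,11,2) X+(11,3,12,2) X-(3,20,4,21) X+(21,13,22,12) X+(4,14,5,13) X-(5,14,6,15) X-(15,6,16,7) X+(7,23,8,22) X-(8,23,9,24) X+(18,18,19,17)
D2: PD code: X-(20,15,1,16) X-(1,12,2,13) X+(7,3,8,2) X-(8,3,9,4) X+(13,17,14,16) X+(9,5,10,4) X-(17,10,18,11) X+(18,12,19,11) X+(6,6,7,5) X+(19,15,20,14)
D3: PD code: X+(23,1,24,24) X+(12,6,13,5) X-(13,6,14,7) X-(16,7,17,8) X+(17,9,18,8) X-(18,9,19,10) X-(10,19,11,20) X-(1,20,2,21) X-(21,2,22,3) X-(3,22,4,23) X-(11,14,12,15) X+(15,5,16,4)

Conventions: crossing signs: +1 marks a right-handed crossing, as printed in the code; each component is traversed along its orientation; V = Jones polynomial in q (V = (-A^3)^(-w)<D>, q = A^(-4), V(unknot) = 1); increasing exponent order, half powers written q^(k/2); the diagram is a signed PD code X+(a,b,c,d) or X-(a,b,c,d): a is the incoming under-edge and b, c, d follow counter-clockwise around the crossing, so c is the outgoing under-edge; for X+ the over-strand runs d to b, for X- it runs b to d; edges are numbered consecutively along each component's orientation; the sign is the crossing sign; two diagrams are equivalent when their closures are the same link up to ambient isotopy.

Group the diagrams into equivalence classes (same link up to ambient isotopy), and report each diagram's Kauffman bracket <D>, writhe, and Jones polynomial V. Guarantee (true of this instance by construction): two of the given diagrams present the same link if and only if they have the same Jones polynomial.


classes: {D1} | {D2} | {D3}
V(D1) = q^-2 - q^-1 + 1 - q + q^2  [12 crossings, <D> = A^-2 - A^2 + A^6 - A^10 + A^14, w = +2]
D2 (bracket A^6; 10 crossings at w = +2): V = 1
D3 (bracket A^-8 + 1 - A^4; 12 crossings at w = -4): V = -q^-4 + q^-3 + q^-1
note: V(q) takes 3 values over 3 diagrams, fixing the grouping


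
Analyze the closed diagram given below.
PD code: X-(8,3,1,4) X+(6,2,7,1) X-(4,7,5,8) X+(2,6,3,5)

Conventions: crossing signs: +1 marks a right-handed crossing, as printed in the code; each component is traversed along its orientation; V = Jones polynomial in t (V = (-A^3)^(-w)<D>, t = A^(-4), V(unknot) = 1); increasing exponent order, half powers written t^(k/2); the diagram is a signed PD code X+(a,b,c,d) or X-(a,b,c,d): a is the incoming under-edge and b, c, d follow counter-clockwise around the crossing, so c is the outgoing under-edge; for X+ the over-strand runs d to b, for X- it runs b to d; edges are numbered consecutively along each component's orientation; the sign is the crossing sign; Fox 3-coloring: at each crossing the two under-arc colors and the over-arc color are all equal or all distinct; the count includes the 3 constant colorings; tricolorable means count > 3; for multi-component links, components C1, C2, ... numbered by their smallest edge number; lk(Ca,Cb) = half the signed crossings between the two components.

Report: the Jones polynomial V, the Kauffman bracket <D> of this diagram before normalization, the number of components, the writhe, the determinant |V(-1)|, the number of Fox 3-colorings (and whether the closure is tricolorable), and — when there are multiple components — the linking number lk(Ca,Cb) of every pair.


V = t^-2 - t^-1 + 1 - t + t^2
<D> = A^-8 - A^-4 + 1 - A^4 + A^8 (w = 0)
1 component over 4 crossings, w = 0
3 Fox colorings among 3^4, |V(-1)| = 5: not tricolorable
why: |V(-1)| = 5: so not tricolorable, since 3 does not divide 5


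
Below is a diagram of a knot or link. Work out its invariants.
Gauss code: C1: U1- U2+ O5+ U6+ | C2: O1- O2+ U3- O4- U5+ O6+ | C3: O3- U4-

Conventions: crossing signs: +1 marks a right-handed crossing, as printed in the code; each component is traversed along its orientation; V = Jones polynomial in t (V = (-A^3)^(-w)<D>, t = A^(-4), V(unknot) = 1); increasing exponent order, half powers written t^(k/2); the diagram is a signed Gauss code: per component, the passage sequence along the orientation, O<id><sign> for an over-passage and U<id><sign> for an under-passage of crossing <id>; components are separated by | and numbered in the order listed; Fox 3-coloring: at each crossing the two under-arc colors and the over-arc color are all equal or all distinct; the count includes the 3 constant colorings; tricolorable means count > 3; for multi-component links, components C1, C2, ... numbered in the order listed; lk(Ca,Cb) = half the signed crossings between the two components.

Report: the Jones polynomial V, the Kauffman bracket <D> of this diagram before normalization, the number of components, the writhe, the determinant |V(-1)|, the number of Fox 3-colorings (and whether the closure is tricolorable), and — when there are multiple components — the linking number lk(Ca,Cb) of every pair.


V(t) = t^-2 + 2 + t^2
bracket: A^-8 + 2 + A^8, w = 0
3 components, writhe 0, over 6 crossings
lk(C1,C2) = +1
linking number lk(C1,C3) = 0
lk(C2,C3): -1
det 4, colorings 3 of 3^6 — not tricolorable
observation: |V(-1)| = 4: so not tricolorable, since 3 does not divide 4


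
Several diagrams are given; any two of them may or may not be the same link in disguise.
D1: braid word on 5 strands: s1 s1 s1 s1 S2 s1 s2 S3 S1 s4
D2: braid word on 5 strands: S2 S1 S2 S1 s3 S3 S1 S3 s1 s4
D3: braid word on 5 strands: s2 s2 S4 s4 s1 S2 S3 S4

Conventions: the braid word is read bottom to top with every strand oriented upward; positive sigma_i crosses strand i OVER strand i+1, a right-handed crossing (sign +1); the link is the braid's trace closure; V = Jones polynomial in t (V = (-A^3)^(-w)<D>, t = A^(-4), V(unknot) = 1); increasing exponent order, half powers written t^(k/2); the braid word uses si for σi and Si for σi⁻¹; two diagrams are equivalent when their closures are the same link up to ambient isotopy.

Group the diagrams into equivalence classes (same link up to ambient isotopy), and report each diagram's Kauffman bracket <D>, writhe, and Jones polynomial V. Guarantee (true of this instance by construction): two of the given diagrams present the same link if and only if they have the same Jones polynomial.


classes: {D1} | {D2} | {D3}
V(D1) = t + t^3 - t^4  [10 crossings, <D> = -A^-4 + 1 + A^8, w = +4]
D2 (bracket A^-8 + 1 - A^4; 10 crossings at w = -4): V = -t^-4 + t^-3 + t^-1
V(D3) = 1  (w 0, c 8, <D> = 1)
insight: comparing 3 Jones polynomials yields 3 groups


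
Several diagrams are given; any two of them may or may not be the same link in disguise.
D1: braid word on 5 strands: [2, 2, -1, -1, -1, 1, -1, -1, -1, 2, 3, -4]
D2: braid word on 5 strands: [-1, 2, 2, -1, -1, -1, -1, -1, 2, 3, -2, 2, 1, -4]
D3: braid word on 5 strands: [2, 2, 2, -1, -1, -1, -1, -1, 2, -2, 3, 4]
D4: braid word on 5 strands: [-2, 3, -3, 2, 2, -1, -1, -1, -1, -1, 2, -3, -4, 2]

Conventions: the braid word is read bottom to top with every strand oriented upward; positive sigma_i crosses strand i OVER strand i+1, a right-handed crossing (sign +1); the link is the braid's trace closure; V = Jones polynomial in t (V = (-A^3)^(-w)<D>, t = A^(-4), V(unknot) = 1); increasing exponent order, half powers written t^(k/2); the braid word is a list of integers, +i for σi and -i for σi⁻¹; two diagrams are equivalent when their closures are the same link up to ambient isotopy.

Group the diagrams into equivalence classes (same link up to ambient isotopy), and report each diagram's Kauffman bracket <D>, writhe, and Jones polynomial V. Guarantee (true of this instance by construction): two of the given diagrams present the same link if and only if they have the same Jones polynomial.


grouping into links: {D1, D2, D3, D4}
V(D1) = -t^-6 + t^-5 - 2t^-4 + 3t^-3 - 2t^-2 + 3t^-1 - 1 + t - t^2  (w -2, c 12, <D> = -A^-14 + A^-10 - A^-6 + 3A^-2 - 2A^2 + 3A^6 - 2A^10 + A^14 - A^18)
D2 (bracket -A^-14 + A^-10 - A^-6 + 3A^-2 - 2A^2 + 3A^6 - 2A^10 + A^14 - A^18; 14 crossings at w = -2): V = -t^-6 + t^-5 - 2t^-4 + 3t^-3 - 2t^-2 + 3t^-1 - 1 + t - t^2
V(D3) = -t^-6 + t^-5 - 2t^-4 + 3t^-3 - 2t^-2 + 3t^-1 - 1 + t - t^2  [12 crossings, <D> = -A^-8 + A^-4 - 1 + 3A^4 - 2A^8 + 3A^12 - 2A^16 + A^20 - A^24, w = 0]
V(D4) = -t^-6 + t^-5 - 2t^-4 + 3t^-3 - 2t^-2 + 3t^-1 - 1 + t - t^2  (w -4, c 14, <D> = -A^-20 + A^-16 - A^-12 + 3A^-8 - 2A^-4 + 3 - 2A^4 + A^8 - A^12)
why: one V(t) for all 4 diagrams — one class (guaranteed)


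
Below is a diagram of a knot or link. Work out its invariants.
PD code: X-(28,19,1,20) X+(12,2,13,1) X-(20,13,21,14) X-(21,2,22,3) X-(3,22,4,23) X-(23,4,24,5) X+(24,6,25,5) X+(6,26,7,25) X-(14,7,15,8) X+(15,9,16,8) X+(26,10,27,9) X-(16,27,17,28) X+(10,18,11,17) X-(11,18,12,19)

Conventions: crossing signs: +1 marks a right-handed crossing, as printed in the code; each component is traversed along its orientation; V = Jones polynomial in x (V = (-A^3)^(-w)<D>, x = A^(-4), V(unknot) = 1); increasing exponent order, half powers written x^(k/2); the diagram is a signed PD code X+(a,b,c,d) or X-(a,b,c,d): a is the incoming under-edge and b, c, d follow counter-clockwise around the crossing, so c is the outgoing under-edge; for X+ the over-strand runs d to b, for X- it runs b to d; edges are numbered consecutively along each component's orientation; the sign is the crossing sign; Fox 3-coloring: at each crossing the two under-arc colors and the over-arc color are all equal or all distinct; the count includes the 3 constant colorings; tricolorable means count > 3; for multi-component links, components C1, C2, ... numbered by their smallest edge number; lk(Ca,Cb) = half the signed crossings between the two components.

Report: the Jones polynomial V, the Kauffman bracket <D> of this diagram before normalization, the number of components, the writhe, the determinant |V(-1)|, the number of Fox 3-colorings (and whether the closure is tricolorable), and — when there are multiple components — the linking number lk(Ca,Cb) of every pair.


V = -x^-4 + x^-3 + x^-1
<D> = A^-2 + A^6 - A^10 (w = -2)
1 component over 14 crossings, w = -2
9 Fox colorings among 3^14, |V(-1)| = 3: tricolorable
why: |V(-1)| = 3: so tricolorable, since 3 divides 3


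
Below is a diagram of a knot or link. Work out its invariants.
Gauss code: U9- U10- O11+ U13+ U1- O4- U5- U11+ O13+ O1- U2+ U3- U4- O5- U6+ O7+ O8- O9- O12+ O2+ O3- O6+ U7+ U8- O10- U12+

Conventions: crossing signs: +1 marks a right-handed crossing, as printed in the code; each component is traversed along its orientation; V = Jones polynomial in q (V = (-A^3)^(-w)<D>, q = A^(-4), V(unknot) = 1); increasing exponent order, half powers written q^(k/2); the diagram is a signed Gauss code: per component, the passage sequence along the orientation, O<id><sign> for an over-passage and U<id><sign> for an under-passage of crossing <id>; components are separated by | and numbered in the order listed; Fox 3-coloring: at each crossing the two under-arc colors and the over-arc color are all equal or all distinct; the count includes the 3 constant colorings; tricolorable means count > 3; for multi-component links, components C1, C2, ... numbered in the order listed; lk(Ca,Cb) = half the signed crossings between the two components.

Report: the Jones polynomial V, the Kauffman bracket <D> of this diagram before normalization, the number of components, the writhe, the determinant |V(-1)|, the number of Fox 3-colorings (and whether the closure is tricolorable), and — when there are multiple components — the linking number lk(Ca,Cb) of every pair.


V(q) = 1
bracket: -A^-3, w = -1
1 component, writhe -1, over 13 crossings
det 1, colorings 3 of 3^13 — not tricolorable
observation: det 1 = |V(-1)|; not divisible by 3, so not tricolorable


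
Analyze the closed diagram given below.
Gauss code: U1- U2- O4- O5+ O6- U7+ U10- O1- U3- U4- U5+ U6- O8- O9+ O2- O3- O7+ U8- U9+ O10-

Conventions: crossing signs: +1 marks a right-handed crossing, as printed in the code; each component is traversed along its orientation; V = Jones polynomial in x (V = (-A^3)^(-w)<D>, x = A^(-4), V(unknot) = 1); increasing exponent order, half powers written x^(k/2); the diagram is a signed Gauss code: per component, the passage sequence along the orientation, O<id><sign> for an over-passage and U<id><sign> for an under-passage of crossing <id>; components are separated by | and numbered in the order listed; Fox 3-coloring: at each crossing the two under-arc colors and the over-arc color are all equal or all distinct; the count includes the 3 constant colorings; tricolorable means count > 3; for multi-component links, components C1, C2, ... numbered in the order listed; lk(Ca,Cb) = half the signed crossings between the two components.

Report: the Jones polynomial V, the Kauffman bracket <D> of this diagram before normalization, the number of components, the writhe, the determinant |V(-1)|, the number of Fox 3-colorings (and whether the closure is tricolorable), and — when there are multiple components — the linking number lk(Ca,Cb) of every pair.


Jones polynomial: V(x) = -x^-4 + x^-3 + x^-1
<D> = A^-8 + 1 - A^4; writhe -4
components 1, writhe -4 (10 crossings)
3-colorings: 9 of 3^10, det 3 — tricolorable
note: w = -4 shifts under R1 moves; the (-A^3)^(4) factor cancels that in V


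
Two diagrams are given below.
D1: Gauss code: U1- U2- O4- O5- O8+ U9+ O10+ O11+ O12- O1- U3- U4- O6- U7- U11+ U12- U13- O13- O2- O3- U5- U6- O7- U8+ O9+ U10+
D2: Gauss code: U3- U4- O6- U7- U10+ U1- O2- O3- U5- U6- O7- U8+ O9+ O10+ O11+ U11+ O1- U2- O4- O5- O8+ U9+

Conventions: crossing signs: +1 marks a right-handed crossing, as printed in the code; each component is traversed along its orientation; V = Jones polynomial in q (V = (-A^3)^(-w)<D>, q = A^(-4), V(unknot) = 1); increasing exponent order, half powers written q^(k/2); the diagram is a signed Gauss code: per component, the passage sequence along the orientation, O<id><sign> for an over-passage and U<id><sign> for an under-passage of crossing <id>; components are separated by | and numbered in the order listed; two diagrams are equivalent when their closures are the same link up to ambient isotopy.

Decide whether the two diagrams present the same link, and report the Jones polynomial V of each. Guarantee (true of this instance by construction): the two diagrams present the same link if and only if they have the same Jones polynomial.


same link: yes
V(D1) = -q^-6 + q^-5 - q^-4 + 2q^-3 - q^-2 + q^-1  [13 crossings, <D> = -A^-11 + A^-7 - 2A^-3 + A - A^5 + A^9, w = -5]
V(D2) = -q^-6 + q^-5 - q^-4 + 2q^-3 - q^-2 + q^-1  [11 crossings, <D> = -A^-5 + A^-1 - 2A^3 + A^7 - A^11 + A^15, w = -3]
insight: all 2 diagrams share one V(q), hence one class
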